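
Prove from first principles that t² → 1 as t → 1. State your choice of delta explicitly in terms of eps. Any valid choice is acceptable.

Let eps > 0 be given. We seek delta > 0 with 0 < |t − 1| < delta ⇒ |t² − 1| < eps.
Factor: t² − 1 = (t − 1)(t + 1), so |t² − 1| = |t − 1|·|t + 1|.
Impose delta ≤ 1 so that |t| < 2; then |t + 1| ≤ 3.
Hence |t² − 1| ≤ 3|t − 1|, which is < eps once |t − 1| < eps/3.
Take delta = min(1, eps/3). If 0 < |t − 1| < delta then both bounds hold and |t² − 1| ≤ 3|t − 1| < 3·(eps/3) = eps.

delta = min(1, eps/3)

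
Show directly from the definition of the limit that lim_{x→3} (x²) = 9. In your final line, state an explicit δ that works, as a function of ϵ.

δ = min(2, ϵ/8)

Fix ϵ > 0. We seek δ > 0 with 0 < |x − 3| < δ ⇒ |x² − 9| < ϵ.
Factor: x² − 9 = (x − 3)(x + 3), so |x² − 9| = |x − 3|·|x + 3|.
Restrict δ ≤ 2. Then |x − 3| < 2 gives |x| < 5, so by the triangle inequality |x + 3| ≤ 5 + 3 = 8.
Hence |x² − 9| ≤ 8|x − 3|, which is < ϵ once |x − 3| < ϵ/8.
Take δ = min(2, ϵ/8). If 0 < |x − 3| < δ then both bounds hold and |x² − 9| ≤ 8|x − 3| < 8·(ϵ/8) = ϵ.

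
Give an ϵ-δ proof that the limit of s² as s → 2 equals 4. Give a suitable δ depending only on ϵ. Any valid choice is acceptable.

Suppose ϵ > 0. We seek δ > 0 with 0 < |s − 2| < δ ⇒ |s² − 4| < ϵ.
Factor: s² − 4 = (s − 2)(s + 2), so |s² − 4| = |s − 2|·|s + 2|.
Restrict δ ≤ 2. Then |s − 2| < 2 gives |s| < 4, so by the triangle inequality |s + 2| ≤ 4 + 2 = 6.
Hence |s² − 4| ≤ 6|s − 2|, which is < ϵ once |s − 2| < ϵ/6.
Take δ = min(2, ϵ/6). If 0 < |s − 2| < δ then both bounds hold and |s² − 4| ≤ 6|s − 2| < 6·(ϵ/6) = ϵ.

δ = min(2, ϵ/6)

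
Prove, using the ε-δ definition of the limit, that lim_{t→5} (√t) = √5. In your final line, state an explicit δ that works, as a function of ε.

δ = min(5, √5·ε)

Suppose ε > 0. We want δ > 0 such that 0 < |t − 5| < δ implies |√t − √5| < ε.
Rationalise: √t − √5 = (t − 5)/(√t + √5), so |√t − √5| = |t − 5|/(√t + √5).
Restrict δ ≤ 5 so that |t − 5| < 5 forces t > 0, and then √t + √5 > √5.
Hence |√t − √5| < |t − 5|/√5, which is < ε once |t − 5| < √5·ε.
Take δ = min(5, √5·ε). If 0 < |t − 5| < δ then t > 0 and |√t − √5| < |t − 5|/√5 < ε.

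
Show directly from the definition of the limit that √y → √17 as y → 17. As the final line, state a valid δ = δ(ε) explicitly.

δ = min(17, √17·ε)

Let ε > 0. We want δ > 0 such that 0 < |y − 17| < δ implies |√y − √17| < ε.
Rationalise: √y − √17 = (y − 17)/(√y + √17), so |√y − √17| = |y − 17|/(√y + √17).
Restrict δ ≤ 17 so that |y − 17| < 17 forces y > 0, and then √y + √17 > √17.
Hence |√y − √17| < |y − 17|/√17, which is < ε once |y − 17| < √17·ε.
Take δ = min(17, √17·ε). If 0 < |y − 17| < δ then y > 0 and |√y − √17| < |y − 17|/√17 < ε.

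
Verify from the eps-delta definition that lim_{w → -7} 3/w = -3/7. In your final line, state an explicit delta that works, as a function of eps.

Fix eps > 0. We seek delta > 0 such that 0 < |w + 7| < delta implies |3/w + 3/7| < eps.
|3/w + 3/7| = 3·|-7 − w|/(7·|w|) = 3|w + 7|/(7|w|).
Require delta ≤ 7/2 so that |w| > 7 − 7/2 = 7/2, hence 7|w| > 49/2.
Then |3/w + 3/7| < 3|w + 7|/(49/2), which is < eps when |w + 7| < (49/6)eps.
Take delta = min(7/2, (49/6)eps). Then 0 < |w + 7| < delta gives both |w + 7| < 7/2 and |w + 7| < (49/6)eps, so |3/w + 3/7| < eps.

delta = min(7/2, (49/6)eps)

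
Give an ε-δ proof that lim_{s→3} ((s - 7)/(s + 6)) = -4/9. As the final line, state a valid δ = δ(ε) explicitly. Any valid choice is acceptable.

Fix ε > 0. We want δ > 0 with 0 < |s − 3| < δ ⇒ |(s - 7)/(s + 6) + 4/9| < ε.
Combining over a common denominator, (s - 7)/(s + 6) + 4/9 = [(s - 7)·9 − (-4)·(s + 6)] / [9·(s + 6)] = 13(s − 3) / (9(s + 6)).
So |(s - 7)/(s + 6) + 4/9| = 13|s − 3| / (9·|s + 6|).
Require δ ≤ 9/2, so |s + 6| ≥ |9| − |s − 3| > 9 − 9/2 = 9/2.
Hence |(s - 7)/(s + 6) + 4/9| < 13|s − 3|/(9·(9/2)) = (26/81)|s − 3|, which is < ε once |s − 3| < (81/26)ε.
Take δ = min(9/2, (81/26)ε). Then 0 < |s − 3| < δ forces both bounds, so |(s - 7)/(s + 6) + 4/9| < ε.

δ = min(9/2, (81/26)ε)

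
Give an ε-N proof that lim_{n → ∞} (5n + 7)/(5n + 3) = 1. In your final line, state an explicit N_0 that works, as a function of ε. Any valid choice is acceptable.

N_0 = (4/5)/ε

Let ε > 0. For n ≥ 1, |(5n + 7)/(5n + 3) − 1| = |20|/(5(5n + 3)) = 20/(5(5n + 3)).
Since 5n + 3 ≥ 5n for n ≥ 1, this is ≤ 20/(5·5n) = (4/5)/n.
So |(5n + 7)/(5n + 3) − 1| < ε whenever n > (4/5)/ε.
Take N_0 = (4/5)/ε. If n > N_0 then |(5n + 7)/(5n + 3) − 1| ≤ (4/5)/n < ε.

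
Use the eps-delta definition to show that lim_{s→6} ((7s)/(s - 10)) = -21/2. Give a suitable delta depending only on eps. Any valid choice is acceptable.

delta = min(2, (4/35)eps)

Let eps > 0 be given. We want delta > 0 with 0 < |s − 6| < delta ⇒ |(7s)/(s - 10) + 21/2| < eps.
Combining over a common denominator, (7s)/(s - 10) + 21/2 = [(7s)·(-4) − 42·(s - 10)] / [(-4)·(s - 10)] = -70(s − 6) / ((-4)(s - 10)).
So |(7s)/(s - 10) + 21/2| = 70|s − 6| / (4·|s − 10|).
Restrict delta ≤ 2. Then |s − 6| < 2 gives |s − 10| = |(s − 6) + (-4)| ≥ 4 − 2 = 2.
Hence |(7s)/(s - 10) + 21/2| < 70|s − 6|/(4·2) = (35/4)|s − 6|, which is < eps once |s − 6| < (4/35)eps.
Take delta = min(2, (4/35)eps). Then 0 < |s − 6| < delta forces both bounds, so |(7s)/(s - 10) + 21/2| < eps.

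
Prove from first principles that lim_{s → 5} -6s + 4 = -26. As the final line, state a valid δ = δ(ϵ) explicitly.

δ = ϵ/6

Let ϵ > 0. We need δ > 0 so that 0 < |s − 5| < δ implies |(-6s + 4) + 26| < ϵ.
Since (-6s + 4) + 26 = -6(s − 5), we have |(-6s + 4) + 26| = 6|s − 5|.
So 6|s − 5| < ϵ exactly when |s − 5| < ϵ/6.
Take δ = ϵ/6. If 0 < |s − 5| < δ then |(-6s + 4) + 26| = 6|s − 5| < 6·(ϵ/6) = ϵ.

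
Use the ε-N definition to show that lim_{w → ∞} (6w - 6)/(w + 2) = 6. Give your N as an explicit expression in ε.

Let ε > 0 be given. We seek N > 0 such that w > N implies |(6w - 6)/(w + 2) − 6| < ε.
(6w - 6)/(w + 2) − 6 = ((6w - 6) − 6(w + 2)) / ((w + 2)) = -18/((w + 2)).
For w > 0 we have w + 2 > w, so |(6w - 6)/(w + 2) − 6| = 18/((w + 2)) < 18/(w) = 18/w.
Thus |(6w - 6)/(w + 2) − 6| < ε whenever w > 18/ε.
Take N = 18/ε. If w > N then |(6w - 6)/(w + 2) − 6| < 18/w < ε.

N = 18/ε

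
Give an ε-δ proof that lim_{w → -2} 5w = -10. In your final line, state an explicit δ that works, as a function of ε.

δ = ε/5

Let ε > 0 be given. We need δ > 0 so that 0 < |w + 2| < δ implies |(5w) + 10| < ε.
|(5w) + 10| = |5w + 10| = 5|w + 2|.
So 5|w + 2| < ε exactly when |w + 2| < ε/5.
Choosing δ = ε/5 gives |(5w) + 10| = 5|w + 2| < ε whenever |w + 2| < δ.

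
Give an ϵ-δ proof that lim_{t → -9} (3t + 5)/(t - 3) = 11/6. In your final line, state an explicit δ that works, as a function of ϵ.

δ = min(6, (36/7)ϵ)

Fix ϵ > 0. We want δ > 0 with 0 < |t + 9| < δ ⇒ |(3t + 5)/(t - 3) − (11/6)| < ϵ.
Combining over a common denominator, (3t + 5)/(t - 3) − (11/6) = [(3t + 5)·(-12) − (-22)·(t - 3)] / [(-12)·(t - 3)] = -14(t + 9) / ((-12)(t - 3)).
So |(3t + 5)/(t - 3) − (11/6)| = 14|t + 9| / (12·|t − 3|).
Require δ ≤ 6, so |t − 3| ≥ |-12| − |t + 9| > 12 − 6 = 6.
Hence |(3t + 5)/(t - 3) − (11/6)| < 14|t + 9|/(12·6) = (7/36)|t + 9|, which is < ϵ once |t + 9| < (36/7)ϵ.
Take δ = min(6, (36/7)ϵ). Then 0 < |t + 9| < δ forces both bounds, so |(3t + 5)/(t - 3) − (11/6)| < ϵ.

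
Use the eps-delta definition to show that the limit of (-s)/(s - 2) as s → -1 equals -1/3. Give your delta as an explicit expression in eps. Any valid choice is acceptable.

delta = min(3/2, (9/4)eps)

Fix eps > 0. We want delta > 0 with 0 < |s + 1| < delta ⇒ |(-s)/(s - 2) + 1/3| < eps.
Combining over a common denominator, (-s)/(s - 2) + 1/3 = [(-s)·(-3) − 1·(s - 2)] / [(-3)·(s - 2)] = 2(s + 1) / ((-3)(s - 2)).
So |(-s)/(s - 2) + 1/3| = 2|s + 1| / (3·|s − 2|).
Restrict delta ≤ 3/2. Then |s + 1| < 3/2 gives |s − 2| = |(s + 1) + (-3)| ≥ 3 − 3/2 = 3/2.
Hence |(-s)/(s - 2) + 1/3| < 2|s + 1|/(3·(3/2)) = (4/9)|s + 1|, which is < eps once |s + 1| < (9/4)eps.
Take delta = min(3/2, (9/4)eps). Then 0 < |s + 1| < delta forces both bounds, so |(-s)/(s - 2) + 1/3| < eps.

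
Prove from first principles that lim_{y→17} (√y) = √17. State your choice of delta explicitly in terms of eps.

delta = min(17, √17·eps)

Fix eps > 0. We want delta > 0 such that 0 < |y − 17| < delta implies |√y − √17| < eps.
Rationalise: √y − √17 = (y − 17)/(√y + √17), so |√y − √17| = |y − 17|/(√y + √17).
Restrict delta ≤ 17 so that |y − 17| < 17 forces y > 0, and then √y + √17 > √17.
Hence |√y − √17| < |y − 17|/√17, which is < eps once |y − 17| < √17·eps.
Take delta = min(17, √17·eps). If 0 < |y − 17| < delta then y > 0 and |√y − √17| < |y − 17|/√17 < eps.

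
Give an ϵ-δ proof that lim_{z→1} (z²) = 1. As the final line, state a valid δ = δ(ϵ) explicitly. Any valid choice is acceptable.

Let ϵ > 0 be given. We seek δ > 0 with 0 < |z − 1| < δ ⇒ |z² − 1| < ϵ.
Factor: z² − 1 = (z − 1)(z + 1), so |z² − 1| = |z − 1|·|z + 1|.
Impose δ ≤ 1 so that |z| < 2; then |z + 1| ≤ 3.
Hence |z² − 1| ≤ 3|z − 1|, which is < ϵ once |z − 1| < ϵ/3.
Take δ = min(1, ϵ/3). If 0 < |z − 1| < δ then both bounds hold and |z² − 1| ≤ 3|z − 1| < 3·(ϵ/3) = ϵ.

δ = min(1, ϵ/3)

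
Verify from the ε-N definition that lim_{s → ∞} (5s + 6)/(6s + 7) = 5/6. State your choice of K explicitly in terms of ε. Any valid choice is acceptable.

K = (1/36)/ε

Let ε > 0 be given. We seek K > 0 such that s > K implies |(5s + 6)/(6s + 7) − (5/6)| < ε.
(5s + 6)/(6s + 7) − (5/6) = (6(5s + 6) − 5(6s + 7)) / (6(6s + 7)) = 1/(6(6s + 7)).
For s > 0 we have 6s + 7 > 6s, so |(5s + 6)/(6s + 7) − (5/6)| = 1/(6(6s + 7)) < 1/(6·6s) = (1/36)/s.
Thus |(5s + 6)/(6s + 7) − (5/6)| < ε whenever s > (1/36)/ε.
Take K = (1/36)/ε. If s > K then |(5s + 6)/(6s + 7) − (5/6)| < (1/36)/s < ε.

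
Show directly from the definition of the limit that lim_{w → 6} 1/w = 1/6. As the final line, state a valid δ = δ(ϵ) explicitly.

Let ϵ > 0. We seek δ > 0 such that 0 < |w − 6| < δ implies |1/w − (1/6)| < ϵ.
|1/w − (1/6)| = |6 − w|/(6·|w|) = |w − 6|/(6|w|).
Restrict δ ≤ 3. Then |w − 6| < 3 gives |w| > 3, so 6|w| > 18.
Then |1/w − (1/6)| < |w − 6|/18, which is < ϵ when |w − 6| < 18ϵ.
Take δ = min(3, 18ϵ). Then 0 < |w − 6| < δ gives both |w − 6| < 3 and |w − 6| < 18ϵ, so |1/w − (1/6)| < ϵ.

δ = min(3, 18ϵ)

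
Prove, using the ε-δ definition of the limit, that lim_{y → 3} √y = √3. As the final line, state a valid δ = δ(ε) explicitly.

δ = min(3, √3·ε)

Fix ε > 0. We want δ > 0 such that 0 < |y − 3| < δ implies |√y − √3| < ε.
Multiplying by the conjugate, |√y − √3| = |y − 3|/(√y + √3).
Restrict δ ≤ 3 so that |y − 3| < 3 forces y > 0, and then √y + √3 > √3.
Hence |√y − √3| < |y − 3|/√3, which is < ε once |y − 3| < √3·ε.
Take δ = min(3, √3·ε). If 0 < |y − 3| < δ then y > 0 and |√y − √3| < |y − 3|/√3 < ε.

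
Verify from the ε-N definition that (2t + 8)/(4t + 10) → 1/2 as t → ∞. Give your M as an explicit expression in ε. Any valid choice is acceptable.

M = (3/4)/ε

Suppose ε > 0. We seek M > 0 such that t > M implies |(2t + 8)/(4t + 10) − (1/2)| < ε.
(2t + 8)/(4t + 10) − (1/2) = (4(2t + 8) − 2(4t + 10)) / (4(4t + 10)) = 12/(4(4t + 10)).
For t > 0 we have 4t + 10 > 4t, so |(2t + 8)/(4t + 10) − (1/2)| = 12/(4(4t + 10)) < 12/(4·4t) = (3/4)/t.
Thus |(2t + 8)/(4t + 10) − (1/2)| < ε whenever t > (3/4)/ε.
Take M = (3/4)/ε. If t > M then |(2t + 8)/(4t + 10) − (1/2)| < (3/4)/t < ε.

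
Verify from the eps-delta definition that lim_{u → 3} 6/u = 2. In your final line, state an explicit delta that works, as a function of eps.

Suppose eps > 0. We seek delta > 0 such that 0 < |u − 3| < delta implies |6/u − 2| < eps.
|6/u − 2| = 6·|3 − u|/(3·|u|) = 6|u − 3|/(3|u|).
Require delta ≤ 3/2 so that |u| > 3 − 3/2 = 3/2, hence 3|u| > 9/2.
Then |6/u − 2| < 6|u − 3|/(9/2), which is < eps when |u − 3| < (3/4)eps.
Take delta = min(3/2, (3/4)eps). Then 0 < |u − 3| < delta gives both |u − 3| < 3/2 and |u − 3| < (3/4)eps, so |6/u − 2| < eps.

delta = min(3/2, (3/4)eps)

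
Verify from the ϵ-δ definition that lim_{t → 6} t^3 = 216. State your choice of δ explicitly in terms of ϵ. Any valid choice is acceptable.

Suppose ϵ > 0. We seek δ > 0 with 0 < |t − 6| < δ ⇒ |t^3 − 216| < ϵ.
Factor: t^3 − 216 = (t − 6)(t^2 + 6t + 36), so |t^3 − 216| = |t − 6|·|t^2 + 6t + 36|.
Impose δ ≤ 1 so that |t| < 7; then |t^2 + 6t + 36| ≤ 127.
Hence |t^3 − 216| ≤ 127|t − 6|, which is < ϵ once |t − 6| < ϵ/127.
Take δ = min(1, ϵ/127). If 0 < |t − 6| < δ then both bounds hold and |t^3 − 216| ≤ 127|t − 6| < 127·(ϵ/127) = ϵ.

δ = min(1, ϵ/127)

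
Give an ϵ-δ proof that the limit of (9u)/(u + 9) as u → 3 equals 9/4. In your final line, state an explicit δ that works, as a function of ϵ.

Let ϵ > 0. We want δ > 0 with 0 < |u − 3| < δ ⇒ |(9u)/(u + 9) − (9/4)| < ϵ.
Combining over a common denominator, (9u)/(u + 9) − (9/4) = [(9u)·12 − 27·(u + 9)] / [12·(u + 9)] = 81(u − 3) / (12(u + 9)).
So |(9u)/(u + 9) − (9/4)| = 81|u − 3| / (12·|u + 9|).
Require δ ≤ 6, so |u + 9| ≥ |12| − |u − 3| > 12 − 6 = 6.
Hence |(9u)/(u + 9) − (9/4)| < 81|u − 3|/(12·6) = (9/8)|u − 3|, which is < ϵ once |u − 3| < (8/9)ϵ.
Take δ = min(6, (8/9)ϵ). Then 0 < |u − 3| < δ forces both bounds, so |(9u)/(u + 9) − (9/4)| < ϵ.

δ = min(6, (8/9)ϵ)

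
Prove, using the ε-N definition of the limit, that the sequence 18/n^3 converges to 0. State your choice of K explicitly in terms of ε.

Let ε > 0. For n ≥ 1, |18/n^3 − 0| = 18/n^3.
18/n^3 < ε ⇔ n^3 > 18/ε ⇔ n > (18/ε)^{1/3}.
Take K = (18/ε)^{1/3}. Then n > K implies 18/n^3 < ε.

K = (18/ε)^{1/3}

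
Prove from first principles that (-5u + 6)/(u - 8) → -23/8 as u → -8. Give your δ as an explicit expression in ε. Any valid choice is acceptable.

δ = min(8, (64/17)ε)

Let ε > 0. We want δ > 0 with 0 < |u + 8| < δ ⇒ |(-5u + 6)/(u - 8) + 23/8| < ε.
Combining over a common denominator, (-5u + 6)/(u - 8) + 23/8 = [(-5u + 6)·(-16) − 46·(u - 8)] / [(-16)·(u - 8)] = 34(u + 8) / ((-16)(u - 8)).
So |(-5u + 6)/(u - 8) + 23/8| = 34|u + 8| / (16·|u − 8|).
Restrict δ ≤ 8. Then |u + 8| < 8 gives |u − 8| = |(u + 8) + (-16)| ≥ 16 − 8 = 8.
Hence |(-5u + 6)/(u - 8) + 23/8| < 34|u + 8|/(16·8) = (17/64)|u + 8|, which is < ε once |u + 8| < (64/17)ε.
Take δ = min(8, (64/17)ε). Then 0 < |u + 8| < δ forces both bounds, so |(-5u + 6)/(u - 8) + 23/8| < ε.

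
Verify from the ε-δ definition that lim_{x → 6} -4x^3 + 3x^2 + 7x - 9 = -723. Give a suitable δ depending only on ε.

δ = min(1, ε/462)

Fix ε > 0. We want δ > 0 such that 0 < |x − 6| < δ implies |(-4x^3 + 3x^2 + 7x - 9) + 723| < ε.
(-4x^3 + 3x^2 + 7x - 9) + 723 = -4x^3 + 3x^2 + 7x + 714 = (x − 6)(-4x^2 - 21x - 119).
So |(-4x^3 + 3x^2 + 7x - 9) + 723| = |x − 6|·|-4x^2 - 21x - 119|.
Assume first that |x − 6| < 1, so |x| < 7. Then |-4x^2 - 21x - 119| ≤ 4·7^2 + 21·7 + 119 = 462.
Hence |(-4x^3 + 3x^2 + 7x - 9) + 723| ≤ 462|x − 6| < ε provided |x − 6| < ε/462.
Choosing δ = min(1, ε/462) ensures both conditions, hence |(-4x^3 + 3x^2 + 7x - 9) + 723| < ε.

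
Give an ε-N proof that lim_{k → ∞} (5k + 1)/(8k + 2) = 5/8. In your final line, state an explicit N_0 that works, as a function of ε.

Suppose ε > 0. For k ≥ 1, |(5k + 1)/(8k + 2) − (5/8)| = |-2|/(8(8k + 2)) = 2/(8(8k + 2)).
Since 8k + 2 ≥ 8k for k ≥ 1, this is ≤ 2/(8·8k) = (1/32)/k.
So |(5k + 1)/(8k + 2) − (5/8)| < ε whenever k > (1/32)/ε.
Take N_0 = (1/32)/ε. If k > N_0 then |(5k + 1)/(8k + 2) − (5/8)| ≤ (1/32)/k < ε.

N_0 = (1/32)/ε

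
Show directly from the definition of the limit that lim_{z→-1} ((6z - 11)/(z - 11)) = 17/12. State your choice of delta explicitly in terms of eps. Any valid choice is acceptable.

Let eps > 0 be given. We want delta > 0 with 0 < |z + 1| < delta ⇒ |(6z - 11)/(z - 11) − (17/12)| < eps.
Combining over a common denominator, (6z - 11)/(z - 11) − (17/12) = [(6z - 11)·(-12) − (-17)·(z - 11)] / [(-12)·(z - 11)] = -55(z + 1) / ((-12)(z - 11)).
So |(6z - 11)/(z - 11) − (17/12)| = 55|z + 1| / (12·|z − 11|).
Restrict delta ≤ 6. Then |z + 1| < 6 gives |z − 11| = |(z + 1) + (-12)| ≥ 12 − 6 = 6.
Hence |(6z - 11)/(z - 11) − (17/12)| < 55|z + 1|/(12·6) = (55/72)|z + 1|, which is < eps once |z + 1| < (72/55)eps.
Take delta = min(6, (72/55)eps). Then 0 < |z + 1| < delta forces both bounds, so |(6z - 11)/(z - 11) − (17/12)| < eps.

delta = min(6, (72/55)eps)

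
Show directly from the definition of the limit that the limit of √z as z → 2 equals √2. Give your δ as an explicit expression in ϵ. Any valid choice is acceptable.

δ = min(2, √2·ϵ)

Let ϵ > 0. We want δ > 0 such that 0 < |z − 2| < δ implies |√z − √2| < ϵ.
Rationalise: √z − √2 = (z − 2)/(√z + √2), so |√z − √2| = |z − 2|/(√z + √2).
Restrict δ ≤ 2 so that |z − 2| < 2 forces z > 0, and then √z + √2 > √2.
Hence |√z − √2| < |z − 2|/√2, which is < ϵ once |z − 2| < √2·ϵ.
Take δ = min(2, √2·ϵ). If 0 < |z − 2| < δ then z > 0 and |√z − √2| < |z − 2|/√2 < ϵ.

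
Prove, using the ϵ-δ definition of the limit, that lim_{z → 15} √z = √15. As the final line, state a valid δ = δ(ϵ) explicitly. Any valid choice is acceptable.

δ = min(15, √15·ϵ)

Suppose ϵ > 0. We want δ > 0 such that 0 < |z − 15| < δ implies |√z − √15| < ϵ.
Multiplying by the conjugate, |√z − √15| = |z − 15|/(√z + √15).
Restrict δ ≤ 15 so that |z − 15| < 15 forces z > 0, and then √z + √15 > √15.
Hence |√z − √15| < |z − 15|/√15, which is < ϵ once |z − 15| < √15·ϵ.
Take δ = min(15, √15·ϵ). If 0 < |z − 15| < δ then z > 0 and |√z − √15| < |z − 15|/√15 < ϵ.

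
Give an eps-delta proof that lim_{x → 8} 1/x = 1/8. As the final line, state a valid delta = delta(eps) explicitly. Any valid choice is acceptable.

delta = min(4, 32eps)

Let eps > 0. We seek delta > 0 such that 0 < |x − 8| < delta implies |1/x − (1/8)| < eps.
|1/x − (1/8)| = |8 − x|/(8·|x|) = |x − 8|/(8|x|).
Restrict delta ≤ 4. Then |x − 8| < 4 gives |x| > 4, so 8|x| > 32.
Then |1/x − (1/8)| < |x − 8|/32, which is < eps when |x − 8| < 32eps.
Take delta = min(4, 32eps). Then 0 < |x − 8| < delta gives both |x − 8| < 4 and |x − 8| < 32eps, so |1/x − (1/8)| < eps.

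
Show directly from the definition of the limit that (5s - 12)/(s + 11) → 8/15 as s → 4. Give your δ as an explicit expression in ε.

δ = min(15/2, (225/134)ε)

Let ε > 0 be given. We want δ > 0 with 0 < |s − 4| < δ ⇒ |(5s - 12)/(s + 11) − (8/15)| < ε.
Combining over a common denominator, (5s - 12)/(s + 11) − (8/15) = [(5s - 12)·15 − 8·(s + 11)] / [15·(s + 11)] = 67(s − 4) / (15(s + 11)).
So |(5s - 12)/(s + 11) − (8/15)| = 67|s − 4| / (15·|s + 11|).
Require δ ≤ 15/2, so |s + 11| ≥ |15| − |s − 4| > 15 − 15/2 = 15/2.
Hence |(5s - 12)/(s + 11) − (8/15)| < 67|s − 4|/(15·(15/2)) = (134/225)|s − 4|, which is < ε once |s − 4| < (225/134)ε.
Take δ = min(15/2, (225/134)ε). Then 0 < |s − 4| < δ forces both bounds, so |(5s - 12)/(s + 11) − (8/15)| < ε.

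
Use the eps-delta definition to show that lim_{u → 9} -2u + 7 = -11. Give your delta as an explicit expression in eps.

Let eps > 0. We need delta > 0 so that 0 < |u − 9| < delta implies |(-2u + 7) + 11| < eps.
Since (-2u + 7) + 11 = -2(u − 9), we have |(-2u + 7) + 11| = 2|u − 9|.
Thus it suffices that |u − 9| < eps/2.
Choosing delta = eps/2 gives |(-2u + 7) + 11| = 2|u − 9| < eps whenever |u − 9| < delta.

delta = eps/2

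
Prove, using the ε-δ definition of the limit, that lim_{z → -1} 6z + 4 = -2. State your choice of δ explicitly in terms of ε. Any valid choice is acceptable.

δ = ε/6

Fix ε > 0. We need δ > 0 so that 0 < |z + 1| < δ implies |(6z + 4) + 2| < ε.
Since (6z + 4) + 2 = 6(z + 1), we have |(6z + 4) + 2| = 6|z + 1|.
So 6|z + 1| < ε exactly when |z + 1| < ε/6.
Take δ = ε/6. If 0 < |z + 1| < δ then |(6z + 4) + 2| = 6|z + 1| < 6·(ε/6) = ε.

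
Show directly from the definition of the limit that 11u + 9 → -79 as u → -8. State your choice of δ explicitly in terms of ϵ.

Let ϵ > 0. We need δ > 0 so that 0 < |u + 8| < δ implies |(11u + 9) + 79| < ϵ.
Since (11u + 9) + 79 = 11(u + 8), we have |(11u + 9) + 79| = 11|u + 8|.
Thus it suffices that |u + 8| < ϵ/11.
Take δ = ϵ/11. If 0 < |u + 8| < δ then |(11u + 9) + 79| = 11|u + 8| < 11·(ϵ/11) = ϵ.

δ = ϵ/11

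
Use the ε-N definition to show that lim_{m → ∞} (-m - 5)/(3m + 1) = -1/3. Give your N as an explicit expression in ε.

Suppose ε > 0. For m ≥ 1, |(-m - 5)/(3m + 1) + 1/3| = |-14|/(3(3m + 1)) = 14/(3(3m + 1)).
Since 3m + 1 ≥ 3m for m ≥ 1, this is ≤ 14/(3·3m) = (14/9)/m.
So |(-m - 5)/(3m + 1) + 1/3| < ε whenever m > (14/9)/ε.
Take N = (14/9)/ε. If m > N then |(-m - 5)/(3m + 1) + 1/3| ≤ (14/9)/m < ε.

N = (14/9)/ε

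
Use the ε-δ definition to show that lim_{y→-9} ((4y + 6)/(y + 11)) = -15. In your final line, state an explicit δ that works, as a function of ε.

δ = min(1, (1/19)ε)

Suppose ε > 0. We want δ > 0 with 0 < |y + 9| < δ ⇒ |(4y + 6)/(y + 11) + 15| < ε.
Combining over a common denominator, (4y + 6)/(y + 11) + 15 = [(4y + 6)·2 − (-30)·(y + 11)] / [2·(y + 11)] = 38(y + 9) / (2(y + 11)).
So |(4y + 6)/(y + 11) + 15| = 38|y + 9| / (2·|y + 11|).
Require δ ≤ 1, so |y + 11| ≥ |2| − |y + 9| > 2 − 1 = 1.
Hence |(4y + 6)/(y + 11) + 15| < 38|y + 9|/(2·1) = 19|y + 9|, which is < ε once |y + 9| < (1/19)ε.
Take δ = min(1, (1/19)ε). Then 0 < |y + 9| < δ forces both bounds, so |(4y + 6)/(y + 11) + 15| < ε.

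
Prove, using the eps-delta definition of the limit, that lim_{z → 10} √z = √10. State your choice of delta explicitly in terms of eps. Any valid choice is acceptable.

delta = min(10, √10·eps)

Fix eps > 0. We want delta > 0 such that 0 < |z − 10| < delta implies |√z − √10| < eps.
Multiplying by the conjugate, |√z − √10| = |z − 10|/(√z + √10).
Restrict delta ≤ 10 so that |z − 10| < 10 forces z > 0, and then √z + √10 > √10.
Hence |√z − √10| < |z − 10|/√10, which is < eps once |z − 10| < √10·eps.
Take delta = min(10, √10·eps). If 0 < |z − 10| < delta then z > 0 and |√z − √10| < |z − 10|/√10 < eps.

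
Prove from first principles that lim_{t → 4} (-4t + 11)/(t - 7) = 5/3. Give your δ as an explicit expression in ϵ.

δ = min(3/2, (9/34)ϵ)

Let ϵ > 0. We want δ > 0 with 0 < |t − 4| < δ ⇒ |(-4t + 11)/(t - 7) − (5/3)| < ϵ.
Combining over a common denominator, (-4t + 11)/(t - 7) − (5/3) = [(-4t + 11)·(-3) − (-5)·(t - 7)] / [(-3)·(t - 7)] = 17(t − 4) / ((-3)(t - 7)).
So |(-4t + 11)/(t - 7) − (5/3)| = 17|t − 4| / (3·|t − 7|).
Require δ ≤ 3/2, so |t − 7| ≥ |-3| − |t − 4| > 3 − 3/2 = 3/2.
Hence |(-4t + 11)/(t - 7) − (5/3)| < 17|t − 4|/(3·(3/2)) = (34/9)|t − 4|, which is < ϵ once |t − 4| < (9/34)ϵ.
Take δ = min(3/2, (9/34)ϵ). Then 0 < |t − 4| < δ forces both bounds, so |(-4t + 11)/(t - 7) − (5/3)| < ϵ.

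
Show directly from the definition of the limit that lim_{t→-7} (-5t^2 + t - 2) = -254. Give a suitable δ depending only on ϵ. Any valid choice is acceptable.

Let ϵ > 0. We want δ > 0 such that 0 < |t + 7| < δ implies |(-5t^2 + t - 2) + 254| < ϵ.
(-5t^2 + t - 2) + 254 = -5t^2 + t + 252 = (t + 7)(-5t + 36).
So |(-5t^2 + t - 2) + 254| = |t + 7|·|-5t + 36|.
Assume first that |t + 7| < 1, so |t| < 8. Then |-5t + 36| ≤ 5·8 + 36 = 76.
Hence |(-5t^2 + t - 2) + 254| ≤ 76|t + 7| < ϵ provided |t + 7| < ϵ/76.
Take δ = min(1, ϵ/76). Then 0 < |t + 7| < δ gives both |t + 7| < 1 and |t + 7| < ϵ/76, so |(-5t^2 + t - 2) + 254| < ϵ.

δ = min(1, ϵ/76)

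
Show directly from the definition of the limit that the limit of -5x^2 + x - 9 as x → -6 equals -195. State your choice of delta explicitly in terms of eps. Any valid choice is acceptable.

Let eps > 0. We want delta > 0 such that 0 < |x + 6| < delta implies |(-5x^2 + x - 9) + 195| < eps.
(-5x^2 + x - 9) + 195 = -5x^2 + x + 186 = (x + 6)(-5x + 31).
So |(-5x^2 + x - 9) + 195| = |x + 6|·|-5x + 31|.
Require delta ≤ 2. Then |x + 6| < 2 gives |x| < 8, and by the triangle inequality |-5x + 31| ≤ 5·8 + 31 = 71.
Hence |(-5x^2 + x - 9) + 195| ≤ 71|x + 6| < eps provided |x + 6| < eps/71.
Choosing delta = min(2, eps/71) ensures both conditions, hence |(-5x^2 + x - 9) + 195| < eps.

delta = min(2, eps/71)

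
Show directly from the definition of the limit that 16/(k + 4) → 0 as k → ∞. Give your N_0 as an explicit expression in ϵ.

N_0 = 16/ϵ

Suppose ϵ > 0. For k ≥ 1, |16/(k + 4) − 0| = 16/(k + 4) ≤ 16/k.
We need 16/k < ϵ, i.e. k > 16/ϵ.
Take N_0 = 16/ϵ. If k > N_0 then |16/(k + 4)| ≤ 16/k < ϵ.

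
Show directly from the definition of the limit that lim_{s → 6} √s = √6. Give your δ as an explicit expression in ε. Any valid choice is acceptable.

Suppose ε > 0. We want δ > 0 such that 0 < |s − 6| < δ implies |√s − √6| < ε.
Rationalise: √s − √6 = (s − 6)/(√s + √6), so |√s − √6| = |s − 6|/(√s + √6).
Restrict δ ≤ 6 so that |s − 6| < 6 forces s > 0, and then √s + √6 > √6.
Hence |√s − √6| < |s − 6|/√6, which is < ε once |s − 6| < √6·ε.
Take δ = min(6, √6·ε). If 0 < |s − 6| < δ then s > 0 and |√s − √6| < |s − 6|/√6 < ε.

δ = min(6, √6·ε)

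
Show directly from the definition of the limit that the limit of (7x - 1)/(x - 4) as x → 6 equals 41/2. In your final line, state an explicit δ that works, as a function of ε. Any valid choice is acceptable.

Let ε > 0 be given. We want δ > 0 with 0 < |x − 6| < δ ⇒ |(7x - 1)/(x - 4) − (41/2)| < ε.
Combining over a common denominator, (7x - 1)/(x - 4) − (41/2) = [(7x - 1)·2 − 41·(x - 4)] / [2·(x - 4)] = -27(x − 6) / (2(x - 4)).
So |(7x - 1)/(x - 4) − (41/2)| = 27|x − 6| / (2·|x − 4|).
Restrict δ ≤ 1. Then |x − 6| < 1 gives |x − 4| = |(x − 6) + 2| ≥ 2 − 1 = 1.
Hence |(7x - 1)/(x - 4) − (41/2)| < 27|x − 6|/(2·1) = (27/2)|x − 6|, which is < ε once |x − 6| < (2/27)ε.
Take δ = min(1, (2/27)ε). Then 0 < |x − 6| < δ forces both bounds, so |(7x - 1)/(x - 4) − (41/2)| < ε.

δ = min(1, (2/27)ε)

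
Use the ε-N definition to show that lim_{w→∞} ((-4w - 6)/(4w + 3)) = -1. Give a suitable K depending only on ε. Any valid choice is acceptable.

K = (3/4)/ε

Fix ε > 0. We seek K > 0 such that w > K implies |(-4w - 6)/(4w + 3) + 1| < ε.
(-4w - 6)/(4w + 3) + 1 = (4(-4w - 6) − (-4)(4w + 3)) / (4(4w + 3)) = -12/(4(4w + 3)).
For w > 0 we have 4w + 3 > 4w, so |(-4w - 6)/(4w + 3) + 1| = 12/(4(4w + 3)) < 12/(4·4w) = (3/4)/w.
Thus |(-4w - 6)/(4w + 3) + 1| < ε whenever w > (3/4)/ε.
Take K = (3/4)/ε. If w > K then |(-4w - 6)/(4w + 3) + 1| < (3/4)/w < ε.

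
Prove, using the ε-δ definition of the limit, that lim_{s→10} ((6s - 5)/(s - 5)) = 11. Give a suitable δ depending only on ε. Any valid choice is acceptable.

Fix ε > 0. We want δ > 0 with 0 < |s − 10| < δ ⇒ |(6s - 5)/(s - 5) − 11| < ε.
Combining over a common denominator, (6s - 5)/(s - 5) − 11 = [(6s - 5)·5 − 55·(s - 5)] / [5·(s - 5)] = -25(s − 10) / (5(s - 5)).
So |(6s - 5)/(s - 5) − 11| = 25|s − 10| / (5·|s − 5|).
Require δ ≤ 5/2, so |s − 5| ≥ |5| − |s − 10| > 5 − 5/2 = 5/2.
Hence |(6s - 5)/(s - 5) − 11| < 25|s − 10|/(5·(5/2)) = 2|s − 10|, which is < ε once |s − 10| < (1/2)ε.
Take δ = min(5/2, (1/2)ε). Then 0 < |s − 10| < δ forces both bounds, so |(6s - 5)/(s - 5) − 11| < ε.

δ = min(5/2, (1/2)ε)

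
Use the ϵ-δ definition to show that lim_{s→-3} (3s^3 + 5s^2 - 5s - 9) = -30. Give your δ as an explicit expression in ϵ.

δ = min(1, ϵ/71)

Suppose ϵ > 0. We want δ > 0 such that 0 < |s + 3| < δ implies |(3s^3 + 5s^2 - 5s - 9) + 30| < ϵ.
(3s^3 + 5s^2 - 5s - 9) + 30 = 3s^3 + 5s^2 - 5s + 21 = (s + 3)(3s^2 - 4s + 7).
So |(3s^3 + 5s^2 - 5s - 9) + 30| = |s + 3|·|3s^2 - 4s + 7|.
Require δ ≤ 1. Then |s + 3| < 1 gives |s| < 4, and by the triangle inequality |3s^2 - 4s + 7| ≤ 3·4^2 + 4·4 + 7 = 71.
Hence |(3s^3 + 5s^2 - 5s - 9) + 30| ≤ 71|s + 3| < ϵ provided |s + 3| < ϵ/71.
Take δ = min(1, ϵ/71). Then 0 < |s + 3| < δ gives both |s + 3| < 1 and |s + 3| < ϵ/71, so |(3s^3 + 5s^2 - 5s - 9) + 30| < ϵ.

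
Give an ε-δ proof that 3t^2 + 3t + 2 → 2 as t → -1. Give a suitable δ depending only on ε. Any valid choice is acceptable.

Fix ε > 0. We want δ > 0 such that 0 < |t + 1| < δ implies |(3t^2 + 3t + 2) − 2| < ε.
(3t^2 + 3t + 2) − 2 = 3t^2 + 3t = (t + 1)(3t).
So |(3t^2 + 3t + 2) − 2| = |t + 1|·|3t|.
Require δ ≤ 1. Then |t + 1| < 1 gives |t| < 2, and by the triangle inequality |3t| ≤ 3·2 = 6.
Hence |(3t^2 + 3t + 2) − 2| ≤ 6|t + 1| < ε provided |t + 1| < ε/6.
Take δ = min(1, ε/6). Then 0 < |t + 1| < δ gives both |t + 1| < 1 and |t + 1| < ε/6, so |(3t^2 + 3t + 2) − 2| < ε.

δ = min(1, ε/6)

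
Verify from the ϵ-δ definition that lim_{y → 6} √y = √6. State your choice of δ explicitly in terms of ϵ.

δ = min(6, √6·ϵ)

Let ϵ > 0. We want δ > 0 such that 0 < |y − 6| < δ implies |√y − √6| < ϵ.
Multiplying by the conjugate, |√y − √6| = |y − 6|/(√y + √6).
Restrict δ ≤ 6 so that |y − 6| < 6 forces y > 0, and then √y + √6 > √6.
Hence |√y − √6| < |y − 6|/√6, which is < ϵ once |y − 6| < √6·ϵ.
Take δ = min(6, √6·ϵ). If 0 < |y − 6| < δ then y > 0 and |√y − √6| < |y − 6|/√6 < ϵ.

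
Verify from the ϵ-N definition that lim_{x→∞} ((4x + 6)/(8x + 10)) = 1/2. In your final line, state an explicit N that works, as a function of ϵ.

N = (1/8)/ϵ

Fix ϵ > 0. We seek N > 0 such that x > N implies |(4x + 6)/(8x + 10) − (1/2)| < ϵ.
(4x + 6)/(8x + 10) − (1/2) = (8(4x + 6) − 4(8x + 10)) / (8(8x + 10)) = 8/(8(8x + 10)).
For x > 0 we have 8x + 10 > 8x, so |(4x + 6)/(8x + 10) − (1/2)| = 8/(8(8x + 10)) < 8/(8·8x) = (1/8)/x.
Thus |(4x + 6)/(8x + 10) − (1/2)| < ϵ whenever x > (1/8)/ϵ.
Take N = (1/8)/ϵ. If x > N then |(4x + 6)/(8x + 10) − (1/2)| < (1/8)/x < ϵ.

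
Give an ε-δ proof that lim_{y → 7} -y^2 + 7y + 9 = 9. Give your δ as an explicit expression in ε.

δ = min(1, ε/8)

Fix ε > 0. We want δ > 0 such that 0 < |y − 7| < δ implies |(-y^2 + 7y + 9) − 9| < ε.
(-y^2 + 7y + 9) − 9 = -y^2 + 7y = (y − 7)(-y).
So |(-y^2 + 7y + 9) − 9| = |y − 7|·|-y|.
Require δ ≤ 1. Then |y − 7| < 1 gives |y| < 8, and by the triangle inequality |-y| ≤ 8 = 8.
Hence |(-y^2 + 7y + 9) − 9| ≤ 8|y − 7| < ε provided |y − 7| < ε/8.
Choosing δ = min(1, ε/8) ensures both conditions, hence |(-y^2 + 7y + 9) − 9| < ε.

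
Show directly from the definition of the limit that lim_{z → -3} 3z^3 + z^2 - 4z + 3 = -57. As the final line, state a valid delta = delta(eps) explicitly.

Fix eps > 0. We want delta > 0 such that 0 < |z + 3| < delta implies |(3z^3 + z^2 - 4z + 3) + 57| < eps.
(3z^3 + z^2 - 4z + 3) + 57 = 3z^3 + z^2 - 4z + 60 = (z + 3)(3z^2 - 8z + 20).
So |(3z^3 + z^2 - 4z + 3) + 57| = |z + 3|·|3z^2 - 8z + 20|.
Require delta ≤ 2. Then |z + 3| < 2 gives |z| < 5, and by the triangle inequality |3z^2 - 8z + 20| ≤ 3·5^2 + 8·5 + 20 = 135.
Hence |(3z^3 + z^2 - 4z + 3) + 57| ≤ 135|z + 3| < eps provided |z + 3| < eps/135.
Choosing delta = min(2, eps/135) ensures both conditions, hence |(3z^3 + z^2 - 4z + 3) + 57| < eps.

delta = min(2, eps/135)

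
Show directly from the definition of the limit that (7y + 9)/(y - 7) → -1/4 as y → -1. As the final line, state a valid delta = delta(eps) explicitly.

delta = min(4, (16/29)eps)

Let eps > 0. We want delta > 0 with 0 < |y + 1| < delta ⇒ |(7y + 9)/(y - 7) + 1/4| < eps.
Combining over a common denominator, (7y + 9)/(y - 7) + 1/4 = [(7y + 9)·(-8) − 2·(y - 7)] / [(-8)·(y - 7)] = -58(y + 1) / ((-8)(y - 7)).
So |(7y + 9)/(y - 7) + 1/4| = 58|y + 1| / (8·|y − 7|).
Restrict delta ≤ 4. Then |y + 1| < 4 gives |y − 7| = |(y + 1) + (-8)| ≥ 8 − 4 = 4.
Hence |(7y + 9)/(y - 7) + 1/4| < 58|y + 1|/(8·4) = (29/16)|y + 1|, which is < eps once |y + 1| < (16/29)eps.
Take delta = min(4, (16/29)eps). Then 0 < |y + 1| < delta forces both bounds, so |(7y + 9)/(y - 7) + 1/4| < eps.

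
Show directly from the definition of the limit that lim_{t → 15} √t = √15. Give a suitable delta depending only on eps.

delta = min(15, √15·eps)

Let eps > 0. We want delta > 0 such that 0 < |t − 15| < delta implies |√t − √15| < eps.
Rationalise: √t − √15 = (t − 15)/(√t + √15), so |√t − √15| = |t − 15|/(√t + √15).
Restrict delta ≤ 15 so that |t − 15| < 15 forces t > 0, and then √t + √15 > √15.
Hence |√t − √15| < |t − 15|/√15, which is < eps once |t − 15| < √15·eps.
Take delta = min(15, √15·eps). If 0 < |t − 15| < delta then t > 0 and |√t − √15| < |t − 15|/√15 < eps.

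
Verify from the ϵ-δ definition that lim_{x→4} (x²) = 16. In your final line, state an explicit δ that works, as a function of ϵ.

δ = min(1, ϵ/9)

Fix ϵ > 0. We seek δ > 0 with 0 < |x − 4| < δ ⇒ |x² − 16| < ϵ.
Factor: x² − 16 = (x − 4)(x + 4), so |x² − 16| = |x − 4|·|x + 4|.
Impose δ ≤ 1 so that |x| < 5; then |x + 4| ≤ 9.
Hence |x² − 16| ≤ 9|x − 4|, which is < ϵ once |x − 4| < ϵ/9.
Take δ = min(1, ϵ/9). If 0 < |x − 4| < δ then both bounds hold and |x² − 16| ≤ 9|x − 4| < 9·(ϵ/9) = ϵ.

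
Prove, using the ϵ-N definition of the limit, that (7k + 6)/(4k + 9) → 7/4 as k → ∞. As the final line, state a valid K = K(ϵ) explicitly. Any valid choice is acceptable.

Let ϵ > 0 be given. For k ≥ 1, |(7k + 6)/(4k + 9) − (7/4)| = |-39|/(4(4k + 9)) = 39/(4(4k + 9)).
Since 4k + 9 ≥ 4k for k ≥ 1, this is ≤ 39/(4·4k) = (39/16)/k.
So |(7k + 6)/(4k + 9) − (7/4)| < ϵ whenever k > (39/16)/ϵ.
Take K = (39/16)/ϵ. If k > K then |(7k + 6)/(4k + 9) − (7/4)| ≤ (39/16)/k < ϵ.

K = (39/16)/ϵ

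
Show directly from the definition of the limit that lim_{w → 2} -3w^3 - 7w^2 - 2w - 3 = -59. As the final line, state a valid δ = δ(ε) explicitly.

δ = min(1, ε/94)

Suppose ε > 0. We want δ > 0 such that 0 < |w − 2| < δ implies |(-3w^3 - 7w^2 - 2w - 3) + 59| < ε.
(-3w^3 - 7w^2 - 2w - 3) + 59 = -3w^3 - 7w^2 - 2w + 56 = (w − 2)(-3w^2 - 13w - 28).
So |(-3w^3 - 7w^2 - 2w - 3) + 59| = |w − 2|·|-3w^2 - 13w - 28|.
Assume first that |w − 2| < 1, so |w| < 3. Then |-3w^2 - 13w - 28| ≤ 3·3^2 + 13·3 + 28 = 94.
Hence |(-3w^3 - 7w^2 - 2w - 3) + 59| ≤ 94|w − 2| < ε provided |w − 2| < ε/94.
Choosing δ = min(1, ε/94) ensures both conditions, hence |(-3w^3 - 7w^2 - 2w - 3) + 59| < ε.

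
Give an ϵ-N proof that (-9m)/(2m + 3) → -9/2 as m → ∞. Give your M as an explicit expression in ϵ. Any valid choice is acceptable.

Suppose ϵ > 0. For m ≥ 1, |(-9m)/(2m + 3) + 9/2| = |27|/(2(2m + 3)) = 27/(2(2m + 3)).
Since 2m + 3 ≥ 2m for m ≥ 1, this is ≤ 27/(2·2m) = (27/4)/m.
So |(-9m)/(2m + 3) + 9/2| < ϵ whenever m > (27/4)/ϵ.
Take M = (27/4)/ϵ. If m > M then |(-9m)/(2m + 3) + 9/2| ≤ (27/4)/m < ϵ.

M = (27/4)/ϵ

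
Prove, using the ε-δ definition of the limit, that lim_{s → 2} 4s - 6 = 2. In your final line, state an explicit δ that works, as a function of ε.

δ = ε/4

Let ε > 0. We need δ > 0 so that 0 < |s − 2| < δ implies |(4s - 6) − 2| < ε.
|(4s - 6) − 2| = |4s - 8| = 4|s − 2|.
So 4|s − 2| < ε exactly when |s − 2| < ε/4.
Take δ = ε/4. If 0 < |s − 2| < δ then |(4s - 6) − 2| = 4|s − 2| < 4·(ε/4) = ε.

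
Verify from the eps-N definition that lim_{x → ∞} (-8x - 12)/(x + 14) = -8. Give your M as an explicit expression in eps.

M = 100/eps

Suppose eps > 0. We seek M > 0 such that x > M implies |(-8x - 12)/(x + 14) + 8| < eps.
(-8x - 12)/(x + 14) + 8 = ((-8x - 12) − (-8)(x + 14)) / ((x + 14)) = 100/((x + 14)).
For x > 0 we have x + 14 > x, so |(-8x - 12)/(x + 14) + 8| = 100/((x + 14)) < 100/(x) = 100/x.
Thus |(-8x - 12)/(x + 14) + 8| < eps whenever x > 100/eps.
Take M = 100/eps. If x > M then |(-8x - 12)/(x + 14) + 8| < 100/x < eps.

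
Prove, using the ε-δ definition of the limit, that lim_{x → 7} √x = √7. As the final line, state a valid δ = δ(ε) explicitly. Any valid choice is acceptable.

δ = min(7, √7·ε)

Suppose ε > 0. We want δ > 0 such that 0 < |x − 7| < δ implies |√x − √7| < ε.
Rationalise: √x − √7 = (x − 7)/(√x + √7), so |√x − √7| = |x − 7|/(√x + √7).
Restrict δ ≤ 7 so that |x − 7| < 7 forces x > 0, and then √x + √7 > √7.
Hence |√x − √7| < |x − 7|/√7, which is < ε once |x − 7| < √7·ε.
Take δ = min(7, √7·ε). If 0 < |x − 7| < δ then x > 0 and |√x − √7| < |x − 7|/√7 < ε.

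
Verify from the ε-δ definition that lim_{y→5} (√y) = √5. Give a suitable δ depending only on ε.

Let ε > 0 be given. We want δ > 0 such that 0 < |y − 5| < δ implies |√y − √5| < ε.
Multiplying by the conjugate, |√y − √5| = |y − 5|/(√y + √5).
Restrict δ ≤ 5 so that |y − 5| < 5 forces y > 0, and then √y + √5 > √5.
Hence |√y − √5| < |y − 5|/√5, which is < ε once |y − 5| < √5·ε.
Take δ = min(5, √5·ε). If 0 < |y − 5| < δ then y > 0 and |√y − √5| < |y − 5|/√5 < ε.

δ = min(5, √5·ε)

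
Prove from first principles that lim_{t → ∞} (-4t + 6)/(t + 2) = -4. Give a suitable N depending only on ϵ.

N = 14/ϵ

Suppose ϵ > 0. We seek N > 0 such that t > N implies |(-4t + 6)/(t + 2) + 4| < ϵ.
(-4t + 6)/(t + 2) + 4 = ((-4t + 6) − (-4)(t + 2)) / ((t + 2)) = 14/((t + 2)).
For t > 0 we have t + 2 > t, so |(-4t + 6)/(t + 2) + 4| = 14/((t + 2)) < 14/(t) = 14/t.
Thus |(-4t + 6)/(t + 2) + 4| < ϵ whenever t > 14/ϵ.
Take N = 14/ϵ. If t > N then |(-4t + 6)/(t + 2) + 4| < 14/t < ϵ.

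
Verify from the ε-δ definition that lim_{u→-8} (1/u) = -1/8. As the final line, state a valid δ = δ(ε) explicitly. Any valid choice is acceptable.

Fix ε > 0. We seek δ > 0 such that 0 < |u + 8| < δ implies |1/u + 1/8| < ε.
|1/u + 1/8| = |-8 − u|/(8·|u|) = |u + 8|/(8|u|).
Require δ ≤ 4 so that |u| > 8 − 4 = 4, hence 8|u| > 32.
Then |1/u + 1/8| < |u + 8|/32, which is < ε when |u + 8| < 32ε.
Take δ = min(4, 32ε). Then 0 < |u + 8| < δ gives both |u + 8| < 4 and |u + 8| < 32ε, so |1/u + 1/8| < ε.

δ = min(4, 32ε)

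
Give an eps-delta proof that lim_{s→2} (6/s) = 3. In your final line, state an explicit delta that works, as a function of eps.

Let eps > 0 be given. We seek delta > 0 such that 0 < |s − 2| < delta implies |6/s − 3| < eps.
|6/s − 3| = 6·|2 − s|/(2·|s|) = 6|s − 2|/(2|s|).
Restrict delta ≤ 1. Then |s − 2| < 1 gives |s| > 1, so 2|s| > 2.
Then |6/s − 3| < 6|s − 2|/2, which is < eps when |s − 2| < (1/3)eps.
Take delta = min(1, (1/3)eps). Then 0 < |s − 2| < delta gives both |s − 2| < 1 and |s − 2| < (1/3)eps, so |6/s − 3| < eps.

delta = min(1, (1/3)eps)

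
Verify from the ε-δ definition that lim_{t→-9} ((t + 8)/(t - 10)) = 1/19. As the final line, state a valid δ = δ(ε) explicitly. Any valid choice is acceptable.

Let ε > 0 be given. We want δ > 0 with 0 < |t + 9| < δ ⇒ |(t + 8)/(t - 10) − (1/19)| < ε.
Combining over a common denominator, (t + 8)/(t - 10) − (1/19) = [(t + 8)·(-19) − (-1)·(t - 10)] / [(-19)·(t - 10)] = -18(t + 9) / ((-19)(t - 10)).
So |(t + 8)/(t - 10) − (1/19)| = 18|t + 9| / (19·|t − 10|).
Restrict δ ≤ 19/2. Then |t + 9| < 19/2 gives |t − 10| = |(t + 9) + (-19)| ≥ 19 − 19/2 = 19/2.
Hence |(t + 8)/(t - 10) − (1/19)| < 18|t + 9|/(19·(19/2)) = (36/361)|t + 9|, which is < ε once |t + 9| < (361/36)ε.
Take δ = min(19/2, (361/36)ε). Then 0 < |t + 9| < δ forces both bounds, so |(t + 8)/(t - 10) − (1/19)| < ε.

δ = min(19/2, (361/36)ε)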